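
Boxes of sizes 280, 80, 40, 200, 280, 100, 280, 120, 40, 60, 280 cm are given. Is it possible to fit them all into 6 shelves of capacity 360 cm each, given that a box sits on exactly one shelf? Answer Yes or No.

Yes

A valid assignment using 6 shelves:
  shelf 1: 280 + 80 = 360
  shelf 2: 280 + 60 = 340
  shelf 3: 280 + 40 + 40 = 360
  shelf 4: 280 = 280
  shelf 5: 200 + 120 = 320
  shelf 6: 100 = 100
Every load is within 360 cm, so 6 shelves suffice.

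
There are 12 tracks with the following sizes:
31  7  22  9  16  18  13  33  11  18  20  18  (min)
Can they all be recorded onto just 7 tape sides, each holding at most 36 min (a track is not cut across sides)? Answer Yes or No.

Yes

A valid assignment using 7 tape sides:
  side 1: 33 = 33
  side 2: 31 = 31
  side 3: 22 + 13 = 35
  side 4: 20 + 16 = 36
  side 5: 18 + 18 = 36
  side 6: 18 + 11 + 7 = 36
  side 7: 9 = 9
Every load is within 36 min, so 7 tape sides suffice.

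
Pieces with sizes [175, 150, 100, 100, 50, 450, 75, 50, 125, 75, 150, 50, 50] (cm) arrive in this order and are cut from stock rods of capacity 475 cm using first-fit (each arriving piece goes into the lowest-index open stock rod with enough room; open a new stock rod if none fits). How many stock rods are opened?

4

  175 → stock rod 1 (new)  [load 175/475]
  150 → stock rod 1  [load 325/475]
  100 → stock rod 1  [load 425/475]
  100 → stock rod 2 (new)  [load 100/475]
  50 → stock rod 1  [load 475/475]
  450 → stock rod 3 (new)  [load 450/475]
  75 → stock rod 2  [load 175/475]
  50 → stock rod 2  [load 225/475]
  125 → stock rod 2  [load 350/475]
  75 → stock rod 2  [load 425/475]
  150 → stock rod 4 (new)  [load 150/475]
  50 → stock rod 2  [load 475/475]
  50 → stock rod 4  [load 200/475]
4 stock rods opened.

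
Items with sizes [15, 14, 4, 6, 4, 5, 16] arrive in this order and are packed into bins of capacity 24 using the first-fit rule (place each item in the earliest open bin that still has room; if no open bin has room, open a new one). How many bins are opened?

  15 → bin 1 (new)  [load 15/24]
  14 → bin 2 (new)  [load 14/24]
  4 → bin 1  [load 19/24]
  6 → bin 2  [load 20/24]
  4 → bin 1  [load 23/24]
  5 → bin 3 (new)  [load 5/24]
  16 → bin 3  [load 21/24]
3 bins opened.

3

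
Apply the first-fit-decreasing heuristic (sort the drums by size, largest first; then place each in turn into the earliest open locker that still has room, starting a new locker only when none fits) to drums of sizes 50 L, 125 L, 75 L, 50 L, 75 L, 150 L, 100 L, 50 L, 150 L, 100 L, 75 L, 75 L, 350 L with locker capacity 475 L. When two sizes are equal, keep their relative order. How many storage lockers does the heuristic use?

3

Sorted descending: 350, 150, 150, 125, 100, 100, 75, 75, 75, 75, 50, 50, 50.
  350 → locker 1 (new)  [load 350/475]
  150 → locker 2 (new)  [load 150/475]
  150 → locker 2  [load 300/475]
  125 → locker 1  [load 475/475]
  100 → locker 2  [load 400/475]
  100 → locker 3 (new)  [load 100/475]
  75 → locker 2  [load 475/475]
  75 → locker 3  [load 175/475]
  75 → locker 3  [load 250/475]
  75 → locker 3  [load 325/475]
  50 → locker 3  [load 375/475]
  50 → locker 3  [load 425/475]
  50 → locker 3  [load 475/475]
3 storage lockers opened.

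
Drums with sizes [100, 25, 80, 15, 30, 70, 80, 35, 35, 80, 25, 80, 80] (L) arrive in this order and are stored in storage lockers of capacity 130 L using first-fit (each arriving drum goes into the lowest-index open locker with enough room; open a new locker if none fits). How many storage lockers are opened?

7

  100 → locker 1 (new)  [load 100/130]
  25 → locker 1  [load 125/130]
  80 → locker 2 (new)  [load 80/130]
  15 → locker 2  [load 95/130]
  30 → locker 2  [load 125/130]
  70 → locker 3 (new)  [load 70/130]
  80 → locker 4 (new)  [load 80/130]
  35 → locker 3  [load 105/130]
  35 → locker 4  [load 115/130]
  80 → locker 5 (new)  [load 80/130]
  25 → locker 3  [load 130/130]
  80 → locker 6 (new)  [load 80/130]
  80 → locker 7 (new)  [load 80/130]
7 storage lockers opened.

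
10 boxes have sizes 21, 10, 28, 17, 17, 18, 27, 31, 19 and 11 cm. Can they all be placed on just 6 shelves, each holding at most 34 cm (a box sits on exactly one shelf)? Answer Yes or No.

No

Total = 199 cm; ⌈199/34⌉ = 6.
The bound of 6 does not rule out 6, but exhaustive search shows no assignment into 6 shelves of capacity 34 cm exists — the minimum is 7.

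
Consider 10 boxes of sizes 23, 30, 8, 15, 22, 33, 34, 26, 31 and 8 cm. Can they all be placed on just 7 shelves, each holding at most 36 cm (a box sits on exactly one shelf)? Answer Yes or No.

Total = 230 cm; ⌈230/36⌉ = 7.
The bound of 7 does not rule out 7, but exhaustive search shows no assignment into 7 shelves of capacity 36 cm exists — the minimum is 8.

No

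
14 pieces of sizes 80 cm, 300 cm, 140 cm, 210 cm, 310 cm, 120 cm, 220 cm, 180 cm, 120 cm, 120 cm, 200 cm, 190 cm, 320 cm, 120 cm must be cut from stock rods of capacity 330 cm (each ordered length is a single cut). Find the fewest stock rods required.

Total = 320 + 310 + 300 + 220 + 210 + 200 + 190 + 180 + 140 + 120 + 120 + 120 + 120 + 80 = 2630 cm.
Lower bound: ⌈2630/330⌉ = 8 stock rods.
A packing using 9 stock rods:
  stock rod 1: 320 = 320
  stock rod 2: 310 = 310
  stock rod 3: 300 = 300
  stock rod 4: 220 + 80 = 300
  stock rod 5: 210 + 120 = 330
  stock rod 6: 200 + 120 = 320
  stock rod 7: 190 + 140 = 330
  stock rod 8: 180 + 120 = 300
  stock rod 9: 120 = 120
No arrangement into 8 stock rods stays within capacity, so 9 is optimal.

9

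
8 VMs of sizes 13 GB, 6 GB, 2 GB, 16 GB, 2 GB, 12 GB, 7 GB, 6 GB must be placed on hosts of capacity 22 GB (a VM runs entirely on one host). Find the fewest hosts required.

Total = 16 + 13 + 12 + 7 + 6 + 6 + 2 + 2 = 64 GB.
Lower bound: ⌈64/22⌉ = 3 hosts.
A packing using 3 hosts:
  host 1: 16 + 6 = 22
  host 2: 13 + 7 + 2 = 22
  host 3: 12 + 6 + 2 = 20
This matches the lower bound, so 3 is optimal.

3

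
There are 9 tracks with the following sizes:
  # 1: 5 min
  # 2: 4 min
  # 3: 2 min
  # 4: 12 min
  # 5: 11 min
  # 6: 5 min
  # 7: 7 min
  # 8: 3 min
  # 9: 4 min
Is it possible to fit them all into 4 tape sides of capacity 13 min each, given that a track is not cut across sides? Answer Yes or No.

No

Total = 53 min; ⌈53/13⌉ = 5.
At least 5 tape sides are required, but only 4 are allowed.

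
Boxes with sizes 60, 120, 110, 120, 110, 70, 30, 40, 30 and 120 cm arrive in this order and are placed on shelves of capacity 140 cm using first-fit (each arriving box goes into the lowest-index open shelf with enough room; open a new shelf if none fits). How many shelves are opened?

  60 → shelf 1 (new)  [load 60/140]
  120 → shelf 2 (new)  [load 120/140]
  110 → shelf 3 (new)  [load 110/140]
  120 → shelf 4 (new)  [load 120/140]
  110 → shelf 5 (new)  [load 110/140]
  70 → shelf 1  [load 130/140]
  30 → shelf 3  [load 140/140]
  40 → shelf 6 (new)  [load 40/140]
  30 → shelf 5  [load 140/140]
  120 → shelf 7 (new)  [load 120/140]
7 shelves opened.

7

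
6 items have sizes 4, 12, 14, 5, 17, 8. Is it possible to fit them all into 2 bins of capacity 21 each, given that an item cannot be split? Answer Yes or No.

No

Total = 60; ⌈60/21⌉ = 3.
At least 3 bins are required, but only 2 are allowed.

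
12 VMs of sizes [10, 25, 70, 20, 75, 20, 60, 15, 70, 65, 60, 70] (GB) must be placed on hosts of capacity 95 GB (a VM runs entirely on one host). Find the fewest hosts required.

Total = 75 + 70 + 70 + 70 + 65 + 60 + 60 + 25 + 20 + 20 + 15 + 10 = 560 GB.
Lower bound: ⌈560/95⌉ = 6 hosts.
Also, 7 VMs each exceed 95/2 GB, and no two of those can share a host, so at least 7 hosts are needed.
A packing using 7 hosts:
  host 1: 75 + 20 = 95
  host 2: 70 + 25 = 95
  host 3: 70 + 20 = 90
  host 4: 70 + 15 + 10 = 95
  host 5: 65 = 65
  host 6: 60 = 60
  host 7: 60 = 60
This matches the lower bound, so 7 is optimal.

7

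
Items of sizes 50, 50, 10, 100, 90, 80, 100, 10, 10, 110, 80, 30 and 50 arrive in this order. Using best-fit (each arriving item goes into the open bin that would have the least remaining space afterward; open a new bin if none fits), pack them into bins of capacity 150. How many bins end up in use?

  50 → bin 1 (new)  [load 50/150]
  50 → bin 1  [load 100/150]
  10 → bin 1  [load 110/150]
  100 → bin 2 (new)  [load 100/150]
  90 → bin 3 (new)  [load 90/150]
  80 → bin 4 (new)  [load 80/150]
  100 → bin 5 (new)  [load 100/150]
  10 → bin 1  [load 120/150]
  10 → bin 1  [load 130/150]
  110 → bin 6 (new)  [load 110/150]
  80 → bin 7 (new)  [load 80/150]
  30 → bin 6  [load 140/150]
  50 → bin 2  [load 150/150]
7 bins opened.

7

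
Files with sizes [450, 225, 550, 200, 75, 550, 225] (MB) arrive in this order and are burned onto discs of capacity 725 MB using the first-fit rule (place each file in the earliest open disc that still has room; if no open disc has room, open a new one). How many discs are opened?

4

  450 → disc 1 (new)  [load 450/725]
  225 → disc 1  [load 675/725]
  550 → disc 2 (new)  [load 550/725]
  200 → disc 3 (new)  [load 200/725]
  75 → disc 2  [load 625/725]
  550 → disc 4 (new)  [load 550/725]
  225 → disc 3  [load 425/725]
4 discs opened.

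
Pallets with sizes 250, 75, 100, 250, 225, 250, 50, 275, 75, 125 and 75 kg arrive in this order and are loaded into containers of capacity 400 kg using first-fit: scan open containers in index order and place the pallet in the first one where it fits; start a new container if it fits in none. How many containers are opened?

5

  250 → container 1 (new)  [load 250/400]
  75 → container 1  [load 325/400]
  100 → container 2 (new)  [load 100/400]
  250 → container 2  [load 350/400]
  225 → container 3 (new)  [load 225/400]
  250 → container 4 (new)  [load 250/400]
  50 → container 1  [load 375/400]
  275 → container 5 (new)  [load 275/400]
  75 → container 3  [load 300/400]
  125 → container 4  [load 375/400]
  75 → container 3  [load 375/400]
5 containers opened.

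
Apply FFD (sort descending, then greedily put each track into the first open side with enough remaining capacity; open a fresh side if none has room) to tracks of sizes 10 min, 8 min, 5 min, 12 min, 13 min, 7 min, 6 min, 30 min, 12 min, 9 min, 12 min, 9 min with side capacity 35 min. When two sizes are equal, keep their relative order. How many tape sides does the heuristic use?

Sorted descending: 30, 13, 12, 12, 12, 10, 9, 9, 8, 7, 6, 5.
  30 → side 1 (new)  [load 30/35]
  13 → side 2 (new)  [load 13/35]
  12 → side 2  [load 25/35]
  12 → side 3 (new)  [load 12/35]
  12 → side 3  [load 24/35]
  10 → side 2  [load 35/35]
  9 → side 3  [load 33/35]
  9 → side 4 (new)  [load 9/35]
  8 → side 4  [load 17/35]
  7 → side 4  [load 24/35]
  6 → side 4  [load 30/35]
  5 → side 1  [load 35/35]
4 tape sides opened.

4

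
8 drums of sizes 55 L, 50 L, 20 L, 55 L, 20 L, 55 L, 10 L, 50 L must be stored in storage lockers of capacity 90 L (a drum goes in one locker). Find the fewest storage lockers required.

5

Total = 55 + 55 + 55 + 50 + 50 + 20 + 20 + 10 = 315 L.
Lower bound: ⌈315/90⌉ = 4 storage lockers.
Also, 5 drums each exceed 45 L, and no two of those can share a locker, so at least 5 storage lockers are needed.
A packing using 5 storage lockers:
  locker 1: 55 + 20 + 10 = 85
  locker 2: 55 + 20 = 75
  locker 3: 55 = 55
  locker 4: 50 = 50
  locker 5: 50 = 50
This matches the lower bound, so 5 is optimal.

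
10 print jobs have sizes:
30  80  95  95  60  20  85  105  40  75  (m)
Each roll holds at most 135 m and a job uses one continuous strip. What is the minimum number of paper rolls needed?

Total = 105 + 95 + 95 + 85 + 80 + 75 + 60 + 40 + 30 + 20 = 685 m.
Lower bound: ⌈685/135⌉ = 6 paper rolls.
A packing using 6 paper rolls:
  roll 1: 105 + 30 = 135
  roll 2: 95 + 40 = 135
  roll 3: 95 + 20 = 115
  roll 4: 85 = 85
  roll 5: 80 = 80
  roll 6: 75 + 60 = 135
This matches the lower bound, so 6 is optimal.

6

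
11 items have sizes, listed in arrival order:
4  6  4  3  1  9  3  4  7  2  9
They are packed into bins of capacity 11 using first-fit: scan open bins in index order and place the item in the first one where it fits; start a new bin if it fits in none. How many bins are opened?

5

  4 → bin 1 (new)  [load 4/11]
  6 → bin 1  [load 10/11]
  4 → bin 2 (new)  [load 4/11]
  3 → bin 2  [load 7/11]
  1 → bin 1  [load 11/11]
  9 → bin 3 (new)  [load 9/11]
  3 → bin 2  [load 10/11]
  4 → bin 4 (new)  [load 4/11]
  7 → bin 4  [load 11/11]
  2 → bin 3  [load 11/11]
  9 → bin 5 (new)  [load 9/11]
5 bins opened.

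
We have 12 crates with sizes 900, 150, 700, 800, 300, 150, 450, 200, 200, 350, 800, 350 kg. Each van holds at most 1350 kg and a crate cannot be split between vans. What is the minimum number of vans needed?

Total = 900 + 800 + 800 + 700 + 450 + 350 + 350 + 300 + 200 + 200 + 150 + 150 = 5350 kg.
Lower bound: ⌈5350/1350⌉ = 4 vans.
A packing using 4 vans:
  van 1: 900 + 450 = 1350
  van 2: 800 + 350 + 200 = 1350
  van 3: 800 + 350 + 200 = 1350
  van 4: 700 + 300 + 150 + 150 = 1300
This matches the lower bound, so 4 is optimal.

4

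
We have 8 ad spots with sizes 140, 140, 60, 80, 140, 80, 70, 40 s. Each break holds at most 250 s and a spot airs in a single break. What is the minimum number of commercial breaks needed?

4

Total = 140 + 140 + 140 + 80 + 80 + 70 + 60 + 40 = 750 s.
Lower bound: ⌈750/250⌉ = 3 commercial breaks.
A packing using 4 commercial breaks:
  break 1: 140 + 80 = 220
  break 2: 140 + 80 = 220
  break 3: 140 + 70 + 40 = 250
  break 4: 60 = 60
No arrangement into 3 commercial breaks stays within capacity, so 4 is optimal.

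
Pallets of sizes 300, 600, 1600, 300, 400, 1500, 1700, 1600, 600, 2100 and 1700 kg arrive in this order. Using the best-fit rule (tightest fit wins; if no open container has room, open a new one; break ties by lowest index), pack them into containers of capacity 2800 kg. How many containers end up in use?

6

  300 → container 1 (new)  [load 300/2800]
  600 → container 1  [load 900/2800]
  1600 → container 1  [load 2500/2800]
  300 → container 1  [load 2800/2800]
  400 → container 2 (new)  [load 400/2800]
  1500 → container 2  [load 1900/2800]
  1700 → container 3 (new)  [load 1700/2800]
  1600 → container 4 (new)  [load 1600/2800]
  600 → container 2  [load 2500/2800]
  2100 → container 5 (new)  [load 2100/2800]
  1700 → container 6 (new)  [load 1700/2800]
6 containers opened.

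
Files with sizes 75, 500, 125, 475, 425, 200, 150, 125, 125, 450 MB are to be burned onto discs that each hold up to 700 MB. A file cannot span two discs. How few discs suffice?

4

Total = 500 + 475 + 450 + 425 + 200 + 150 + 125 + 125 + 125 + 75 = 2650 MB.
Lower bound: ⌈2650/700⌉ = 4 discs.
A packing using 4 discs:
  disc 1: 500 + 200 = 700
  disc 2: 475 + 150 + 75 = 700
  disc 3: 450 + 125 + 125 = 700
  disc 4: 425 + 125 = 550
This matches the lower bound, so 4 is optimal.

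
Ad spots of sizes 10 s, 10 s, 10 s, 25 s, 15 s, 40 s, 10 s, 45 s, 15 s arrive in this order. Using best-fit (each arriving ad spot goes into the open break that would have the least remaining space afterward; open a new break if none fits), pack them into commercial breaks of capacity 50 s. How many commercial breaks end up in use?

4

  10 → break 1 (new)  [load 10/50]
  10 → break 1  [load 20/50]
  10 → break 1  [load 30/50]
  25 → break 2 (new)  [load 25/50]
  15 → break 1  [load 45/50]
  40 → break 3 (new)  [load 40/50]
  10 → break 3  [load 50/50]
  45 → break 4 (new)  [load 45/50]
  15 → break 2  [load 40/50]
4 commercial breaks opened.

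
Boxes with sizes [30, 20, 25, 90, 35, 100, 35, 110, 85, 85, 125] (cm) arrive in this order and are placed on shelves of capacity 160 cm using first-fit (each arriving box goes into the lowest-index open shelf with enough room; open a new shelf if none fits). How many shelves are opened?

7

  30 → shelf 1 (new)  [load 30/160]
  20 → shelf 1  [load 50/160]
  25 → shelf 1  [load 75/160]
  90 → shelf 2 (new)  [load 90/160]
  35 → shelf 1  [load 110/160]
  100 → shelf 3 (new)  [load 100/160]
  35 → shelf 1  [load 145/160]
  110 → shelf 4 (new)  [load 110/160]
  85 → shelf 5 (new)  [load 85/160]
  85 → shelf 6 (new)  [load 85/160]
  125 → shelf 7 (new)  [load 125/160]
7 shelves opened.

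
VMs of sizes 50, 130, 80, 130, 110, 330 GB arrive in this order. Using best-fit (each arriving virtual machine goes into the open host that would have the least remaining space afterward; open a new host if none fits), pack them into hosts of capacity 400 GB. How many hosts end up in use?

  50 → host 1 (new)  [load 50/400]
  130 → host 1  [load 180/400]
  80 → host 1  [load 260/400]
  130 → host 1  [load 390/400]
  110 → host 2 (new)  [load 110/400]
  330 → host 3 (new)  [load 330/400]
3 hosts opened.

3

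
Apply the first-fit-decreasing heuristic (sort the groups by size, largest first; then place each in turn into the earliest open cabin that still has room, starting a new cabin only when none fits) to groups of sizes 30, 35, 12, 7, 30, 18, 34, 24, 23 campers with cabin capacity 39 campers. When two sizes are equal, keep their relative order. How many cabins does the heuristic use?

7

Sorted descending: 35, 34, 30, 30, 24, 23, 18, 12, 7.
  35 → cabin 1 (new)  [load 35/39]
  34 → cabin 2 (new)  [load 34/39]
  30 → cabin 3 (new)  [load 30/39]
  30 → cabin 4 (new)  [load 30/39]
  24 → cabin 5 (new)  [load 24/39]
  23 → cabin 6 (new)  [load 23/39]
  18 → cabin 7 (new)  [load 18/39]
  12 → cabin 5  [load 36/39]
  7 → cabin 3  [load 37/39]
7 cabins opened.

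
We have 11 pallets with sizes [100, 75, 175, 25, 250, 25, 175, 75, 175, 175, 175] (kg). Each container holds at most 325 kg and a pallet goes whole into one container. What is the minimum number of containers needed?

Total = 250 + 175 + 175 + 175 + 175 + 175 + 100 + 75 + 75 + 25 + 25 = 1425 kg.
Lower bound: ⌈1425/325⌉ = 5 containers.
Also, 6 pallets each exceed 325/2 kg, and no two of those can share a container, so at least 6 containers are needed.
A packing using 6 containers:
  container 1: 250 + 75 = 325
  container 2: 175 + 100 + 25 + 25 = 325
  container 3: 175 + 75 = 250
  container 4: 175 = 175
  container 5: 175 = 175
  container 6: 175 = 175
This matches the lower bound, so 6 is optimal.

6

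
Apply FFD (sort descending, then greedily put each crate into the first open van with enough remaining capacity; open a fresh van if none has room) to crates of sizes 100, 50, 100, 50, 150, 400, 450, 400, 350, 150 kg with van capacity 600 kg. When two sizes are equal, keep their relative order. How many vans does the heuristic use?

4

Sorted descending: 450, 400, 400, 350, 150, 150, 100, 100, 50, 50.
  450 → van 1 (new)  [load 450/600]
  400 → van 2 (new)  [load 400/600]
  400 → van 3 (new)  [load 400/600]
  350 → van 4 (new)  [load 350/600]
  150 → van 1  [load 600/600]
  150 → van 2  [load 550/600]
  100 → van 3  [load 500/600]
  100 → van 3  [load 600/600]
  50 → van 2  [load 600/600]
  50 → van 4  [load 400/600]
4 vans opened.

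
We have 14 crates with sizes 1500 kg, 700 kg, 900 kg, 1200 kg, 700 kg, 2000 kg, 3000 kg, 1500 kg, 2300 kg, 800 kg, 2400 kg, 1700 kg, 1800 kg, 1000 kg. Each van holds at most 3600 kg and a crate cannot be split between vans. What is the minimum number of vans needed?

Total = 3000 + 2400 + 2300 + 2000 + 1800 + 1700 + 1500 + 1500 + 1200 + 1000 + 900 + 800 + 700 + 700 = 21500 kg.
Lower bound: ⌈21500/3600⌉ = 6 vans.
A packing using 7 vans:
  van 1: 3000 = 3000
  van 2: 2400 + 1200 = 3600
  van 3: 2300 + 1000 = 3300
  van 4: 2000 + 1500 = 3500
  van 5: 1800 + 1700 = 3500
  van 6: 1500 + 900 + 800 = 3200
  van 7: 700 + 700 = 1400
No arrangement into 6 vans stays within capacity, so 7 is optimal.

7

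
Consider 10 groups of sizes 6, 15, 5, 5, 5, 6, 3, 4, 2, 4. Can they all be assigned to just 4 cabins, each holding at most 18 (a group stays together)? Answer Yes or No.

Yes

A valid assignment using 4 cabins:
  cabin 1: 15 + 3 = 18
  cabin 2: 6 + 6 + 5 = 17
  cabin 3: 5 + 5 + 4 + 4 = 18
  cabin 4: 2 = 2
Every load is within 18, so 4 cabins suffice.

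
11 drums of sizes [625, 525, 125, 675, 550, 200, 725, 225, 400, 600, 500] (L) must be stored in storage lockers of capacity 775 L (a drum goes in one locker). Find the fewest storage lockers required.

Total = 725 + 675 + 625 + 600 + 550 + 525 + 500 + 400 + 225 + 200 + 125 = 5150 L.
Lower bound: ⌈5150/775⌉ = 7 storage lockers.
Also, 8 drums each exceed 775/2 L, and no two of those can share a locker, so at least 8 storage lockers are needed.
A packing using 8 storage lockers:
  locker 1: 725 = 725
  locker 2: 675 = 675
  locker 3: 625 + 125 = 750
  locker 4: 600 = 600
  locker 5: 550 + 225 = 775
  locker 6: 525 + 200 = 725
  locker 7: 500 = 500
  locker 8: 400 = 400
This matches the lower bound, so 8 is optimal.

8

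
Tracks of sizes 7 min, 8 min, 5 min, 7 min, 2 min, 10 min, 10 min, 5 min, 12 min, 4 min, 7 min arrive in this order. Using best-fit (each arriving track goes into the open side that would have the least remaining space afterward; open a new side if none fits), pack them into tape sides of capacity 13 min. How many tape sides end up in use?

  7 → side 1 (new)  [load 7/13]
  8 → side 2 (new)  [load 8/13]
  5 → side 2  [load 13/13]
  7 → side 3 (new)  [load 7/13]
  2 → side 1  [load 9/13]
  10 → side 4 (new)  [load 10/13]
  10 → side 5 (new)  [load 10/13]
  5 → side 3  [load 12/13]
  12 → side 6 (new)  [load 12/13]
  4 → side 1  [load 13/13]
  7 → side 7 (new)  [load 7/13]
7 tape sides opened.

7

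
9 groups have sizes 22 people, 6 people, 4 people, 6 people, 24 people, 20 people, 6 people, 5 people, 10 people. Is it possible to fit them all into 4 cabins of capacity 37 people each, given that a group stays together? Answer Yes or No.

A valid assignment using 3 cabins:
  cabin 1: 24 + 10 = 34
  cabin 2: 22 + 6 + 6 = 34
  cabin 3: 20 + 6 + 5 + 4 = 35
That uses only 3 ≤ 4, so 4 cabins are enough.

Yes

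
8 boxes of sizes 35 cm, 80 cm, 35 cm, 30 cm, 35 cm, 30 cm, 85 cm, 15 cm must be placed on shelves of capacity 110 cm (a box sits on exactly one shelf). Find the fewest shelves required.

4

Total = 85 + 80 + 35 + 35 + 35 + 30 + 30 + 15 = 345 cm.
Lower bound: ⌈345/110⌉ = 4 shelves.
A packing using 4 shelves:
  shelf 1: 85 + 15 = 100
  shelf 2: 80 + 30 = 110
  shelf 3: 35 + 35 + 35 = 105
  shelf 4: 30 = 30
This matches the lower bound, so 4 is optimal.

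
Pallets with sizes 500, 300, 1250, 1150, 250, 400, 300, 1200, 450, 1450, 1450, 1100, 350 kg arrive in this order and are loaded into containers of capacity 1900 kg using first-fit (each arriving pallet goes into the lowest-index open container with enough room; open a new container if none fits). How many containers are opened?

  500 → container 1 (new)  [load 500/1900]
  300 → container 1  [load 800/1900]
  1250 → container 2 (new)  [load 1250/1900]
  1150 → container 3 (new)  [load 1150/1900]
  250 → container 1  [load 1050/1900]
  400 → container 1  [load 1450/1900]
  300 → container 1  [load 1750/1900]
  1200 → container 4 (new)  [load 1200/1900]
  450 → container 2  [load 1700/1900]
  1450 → container 5 (new)  [load 1450/1900]
  1450 → container 6 (new)  [load 1450/1900]
  1100 → container 7 (new)  [load 1100/1900]
  350 → container 3  [load 1500/1900]
7 containers opened.

7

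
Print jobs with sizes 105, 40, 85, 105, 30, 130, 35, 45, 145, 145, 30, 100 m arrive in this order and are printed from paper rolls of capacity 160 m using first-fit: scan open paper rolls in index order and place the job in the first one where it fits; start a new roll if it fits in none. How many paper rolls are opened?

7

  105 → roll 1 (new)  [load 105/160]
  40 → roll 1  [load 145/160]
  85 → roll 2 (new)  [load 85/160]
  105 → roll 3 (new)  [load 105/160]
  30 → roll 2  [load 115/160]
  130 → roll 4 (new)  [load 130/160]
  35 → roll 2  [load 150/160]
  45 → roll 3  [load 150/160]
  145 → roll 5 (new)  [load 145/160]
  145 → roll 6 (new)  [load 145/160]
  30 → roll 4  [load 160/160]
  100 → roll 7 (new)  [load 100/160]
7 paper rolls opened.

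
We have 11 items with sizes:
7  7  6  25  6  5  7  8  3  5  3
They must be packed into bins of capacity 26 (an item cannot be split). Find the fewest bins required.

Total = 25 + 8 + 7 + 7 + 7 + 6 + 6 + 5 + 5 + 3 + 3 = 82.
Lower bound: ⌈82/26⌉ = 4 bins.
A packing using 4 bins:
  bin 1: 25 = 25
  bin 2: 8 + 7 + 7 + 3 = 25
  bin 3: 7 + 6 + 6 + 5 = 24
  bin 4: 5 + 3 = 8
This matches the lower bound, so 4 is optimal.

4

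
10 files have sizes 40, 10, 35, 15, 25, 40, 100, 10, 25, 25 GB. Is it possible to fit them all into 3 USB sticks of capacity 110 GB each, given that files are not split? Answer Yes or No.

A valid assignment using 3 USB sticks:
  USB stick 1: 100 + 10 = 110
  USB stick 2: 40 + 40 + 25 = 105
  USB stick 3: 35 + 25 + 25 + 15 + 10 = 110
Every load is within 110 GB, so 3 USB sticks suffice.

Yes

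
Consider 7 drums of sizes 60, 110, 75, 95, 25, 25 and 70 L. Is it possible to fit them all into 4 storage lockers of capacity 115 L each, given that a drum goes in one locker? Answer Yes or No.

Total = 460 L; ⌈460/115⌉ = 4.
5 drums each exceed half the capacity and cannot share a locker, forcing at least 5 storage lockers.
At least 5 storage lockers are required, but only 4 are allowed.

No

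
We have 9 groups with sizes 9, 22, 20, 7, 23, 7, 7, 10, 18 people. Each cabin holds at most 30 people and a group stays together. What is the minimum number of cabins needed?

Total = 23 + 22 + 20 + 18 + 10 + 9 + 7 + 7 + 7 = 123 people.
Lower bound: ⌈123/30⌉ = 5 cabins.
A packing using 5 cabins:
  cabin 1: 23 + 7 = 30
  cabin 2: 22 + 7 = 29
  cabin 3: 20 + 10 = 30
  cabin 4: 18 + 9 = 27
  cabin 5: 7 = 7
This matches the lower bound, so 5 is optimal.

5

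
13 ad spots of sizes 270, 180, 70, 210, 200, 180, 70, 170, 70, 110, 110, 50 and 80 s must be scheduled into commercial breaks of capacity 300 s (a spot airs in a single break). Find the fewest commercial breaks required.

Total = 270 + 210 + 200 + 180 + 180 + 170 + 110 + 110 + 80 + 70 + 70 + 70 + 50 = 1770 s.
Lower bound: ⌈1770/300⌉ = 6 commercial breaks.
A packing using 7 commercial breaks:
  break 1: 270 = 270
  break 2: 210 + 80 = 290
  break 3: 200 + 70 = 270
  break 4: 180 + 110 = 290
  break 5: 180 + 110 = 290
  break 6: 170 + 70 + 50 = 290
  break 7: 70 = 70
No arrangement into 6 commercial breaks stays within capacity, so 7 is optimal.

7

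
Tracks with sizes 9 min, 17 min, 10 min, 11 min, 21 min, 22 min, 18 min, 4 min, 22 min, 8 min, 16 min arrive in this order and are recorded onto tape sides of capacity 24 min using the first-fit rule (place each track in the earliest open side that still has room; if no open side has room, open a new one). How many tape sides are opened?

8

  9 → side 1 (new)  [load 9/24]
  17 → side 2 (new)  [load 17/24]
  10 → side 1  [load 19/24]
  11 → side 3 (new)  [load 11/24]
  21 → side 4 (new)  [load 21/24]
  22 → side 5 (new)  [load 22/24]
  18 → side 6 (new)  [load 18/24]
  4 → side 1  [load 23/24]
  22 → side 7 (new)  [load 22/24]
  8 → side 3  [load 19/24]
  16 → side 8 (new)  [load 16/24]
8 tape sides opened.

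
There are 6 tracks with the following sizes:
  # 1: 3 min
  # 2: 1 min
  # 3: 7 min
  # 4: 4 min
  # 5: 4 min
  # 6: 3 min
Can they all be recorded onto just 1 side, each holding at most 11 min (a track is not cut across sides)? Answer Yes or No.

Total = 22 min; ⌈22/11⌉ = 2.
At least 2 tape sides are required, but only 1 is allowed.

No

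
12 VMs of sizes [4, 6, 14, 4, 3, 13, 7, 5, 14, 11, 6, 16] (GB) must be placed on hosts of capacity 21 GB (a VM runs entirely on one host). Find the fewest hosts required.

5

Total = 16 + 14 + 14 + 13 + 11 + 7 + 6 + 6 + 5 + 4 + 4 + 3 = 103 GB.
Lower bound: ⌈103/21⌉ = 5 hosts.
A packing using 5 hosts:
  host 1: 16 + 5 = 21
  host 2: 14 + 7 = 21
  host 3: 14 + 6 = 20
  host 4: 13 + 4 + 4 = 21
  host 5: 11 + 6 + 3 = 20
This matches the lower bound, so 5 is optimal.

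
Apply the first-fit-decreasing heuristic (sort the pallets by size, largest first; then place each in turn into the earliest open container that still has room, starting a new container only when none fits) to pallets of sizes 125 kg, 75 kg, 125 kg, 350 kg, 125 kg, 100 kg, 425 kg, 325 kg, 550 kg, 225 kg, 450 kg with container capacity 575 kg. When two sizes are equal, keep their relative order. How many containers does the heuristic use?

6

Sorted descending: 550, 450, 425, 350, 325, 225, 125, 125, 125, 100, 75.
  550 → container 1 (new)  [load 550/575]
  450 → container 2 (new)  [load 450/575]
  425 → container 3 (new)  [load 425/575]
  350 → container 4 (new)  [load 350/575]
  325 → container 5 (new)  [load 325/575]
  225 → container 4  [load 575/575]
  125 → container 2  [load 575/575]
  125 → container 3  [load 550/575]
  125 → container 5  [load 450/575]
  100 → container 5  [load 550/575]
  75 → container 6 (new)  [load 75/575]
6 containers opened.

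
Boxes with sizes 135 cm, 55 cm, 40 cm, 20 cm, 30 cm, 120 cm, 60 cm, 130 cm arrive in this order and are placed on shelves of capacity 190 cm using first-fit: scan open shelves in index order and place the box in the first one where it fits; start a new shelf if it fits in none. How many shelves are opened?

4

  135 → shelf 1 (new)  [load 135/190]
  55 → shelf 1  [load 190/190]
  40 → shelf 2 (new)  [load 40/190]
  20 → shelf 2  [load 60/190]
  30 → shelf 2  [load 90/190]
  120 → shelf 3 (new)  [load 120/190]
  60 → shelf 2  [load 150/190]
  130 → shelf 4 (new)  [load 130/190]
4 shelves opened.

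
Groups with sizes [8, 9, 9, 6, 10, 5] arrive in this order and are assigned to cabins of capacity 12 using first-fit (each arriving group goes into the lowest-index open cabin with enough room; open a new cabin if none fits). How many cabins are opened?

  8 → cabin 1 (new)  [load 8/12]
  9 → cabin 2 (new)  [load 9/12]
  9 → cabin 3 (new)  [load 9/12]
  6 → cabin 4 (new)  [load 6/12]
  10 → cabin 5 (new)  [load 10/12]
  5 → cabin 4  [load 11/12]
5 cabins opened.

5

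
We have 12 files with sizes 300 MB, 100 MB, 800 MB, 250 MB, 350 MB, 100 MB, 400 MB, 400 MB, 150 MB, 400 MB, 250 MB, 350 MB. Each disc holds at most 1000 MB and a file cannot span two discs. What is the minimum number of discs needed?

Total = 800 + 400 + 400 + 400 + 350 + 350 + 300 + 250 + 250 + 150 + 100 + 100 = 3850 MB.
Lower bound: ⌈3850/1000⌉ = 4 discs.
A packing using 4 discs:
  disc 1: 800 + 150 = 950
  disc 2: 400 + 400 + 100 + 100 = 1000
  disc 3: 400 + 350 + 250 = 1000
  disc 4: 350 + 300 + 250 = 900
This matches the lower bound, so 4 is optimal.

4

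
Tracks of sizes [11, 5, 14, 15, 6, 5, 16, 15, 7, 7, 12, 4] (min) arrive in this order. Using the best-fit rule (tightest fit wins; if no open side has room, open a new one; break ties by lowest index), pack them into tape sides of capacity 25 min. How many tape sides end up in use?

6

  11 → side 1 (new)  [load 11/25]
  5 → side 1  [load 16/25]
  14 → side 2 (new)  [load 14/25]
  15 → side 3 (new)  [load 15/25]
  6 → side 1  [load 22/25]
  5 → side 3  [load 20/25]
  16 → side 4 (new)  [load 16/25]
  15 → side 5 (new)  [load 15/25]
  7 → side 4  [load 23/25]
  7 → side 5  [load 22/25]
  12 → side 6 (new)  [load 12/25]
  4 → side 3  [load 24/25]
6 tape sides opened.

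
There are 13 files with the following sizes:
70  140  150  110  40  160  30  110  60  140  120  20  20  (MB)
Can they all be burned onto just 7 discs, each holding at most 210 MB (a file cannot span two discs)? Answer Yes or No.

A valid assignment using 7 discs:
  disc 1: 160 + 40 = 200
  disc 2: 150 + 60 = 210
  disc 3: 140 + 70 = 210
  disc 4: 140 + 30 + 20 + 20 = 210
  disc 5: 120 = 120
  disc 6: 110 = 110
  disc 7: 110 = 110
Every load is within 210 MB, so 7 discs suffice.

Yes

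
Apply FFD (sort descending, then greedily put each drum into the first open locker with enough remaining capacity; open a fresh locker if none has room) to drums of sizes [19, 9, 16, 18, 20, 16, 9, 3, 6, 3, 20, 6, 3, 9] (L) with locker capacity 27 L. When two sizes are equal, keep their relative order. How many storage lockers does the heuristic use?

7

Sorted descending: 20, 20, 19, 18, 16, 16, 9, 9, 9, 6, 6, 3, 3, 3.
  20 → locker 1 (new)  [load 20/27]
  20 → locker 2 (new)  [load 20/27]
  19 → locker 3 (new)  [load 19/27]
  18 → locker 4 (new)  [load 18/27]
  16 → locker 5 (new)  [load 16/27]
  16 → locker 6 (new)  [load 16/27]
  9 → locker 4  [load 27/27]
  9 → locker 5  [load 25/27]
  9 → locker 6  [load 25/27]
  6 → locker 1  [load 26/27]
  6 → locker 2  [load 26/27]
  3 → locker 3  [load 22/27]
  3 → locker 3  [load 25/27]
  3 → locker 7 (new)  [load 3/27]
7 storage lockers opened.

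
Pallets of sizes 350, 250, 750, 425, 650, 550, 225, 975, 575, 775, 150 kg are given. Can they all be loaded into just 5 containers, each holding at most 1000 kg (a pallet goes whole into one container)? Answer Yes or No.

No

Total = 5675 kg; ⌈5675/1000⌉ = 6.
At least 6 containers are required, but only 5 are allowed.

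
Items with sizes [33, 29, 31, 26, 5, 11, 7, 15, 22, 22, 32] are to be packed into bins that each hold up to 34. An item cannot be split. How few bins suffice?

Total = 33 + 32 + 31 + 29 + 26 + 22 + 22 + 15 + 11 + 7 + 5 = 233.
Lower bound: ⌈233/34⌉ = 7 bins.
A packing using 8 bins:
  bin 1: 33 = 33
  bin 2: 32 = 32
  bin 3: 31 = 31
  bin 4: 29 + 5 = 34
  bin 5: 26 + 7 = 33
  bin 6: 22 + 11 = 33
  bin 7: 22 = 22
  bin 8: 15 = 15
No arrangement into 7 bins stays within capacity, so 8 is optimal.

8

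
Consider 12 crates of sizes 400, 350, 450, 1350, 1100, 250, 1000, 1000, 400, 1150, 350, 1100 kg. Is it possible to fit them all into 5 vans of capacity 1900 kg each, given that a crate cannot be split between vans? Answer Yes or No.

No

Total = 8900 kg; ⌈8900/1900⌉ = 5.
6 crates each exceed half the capacity and cannot share a van, forcing at least 6 vans.
At least 6 vans are required, but only 5 are allowed.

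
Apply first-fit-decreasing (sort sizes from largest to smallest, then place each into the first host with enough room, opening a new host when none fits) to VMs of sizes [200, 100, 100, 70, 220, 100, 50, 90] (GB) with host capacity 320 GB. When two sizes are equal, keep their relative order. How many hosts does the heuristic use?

Sorted descending: 220, 200, 100, 100, 100, 90, 70, 50.
  220 → host 1 (new)  [load 220/320]
  200 → host 2 (new)  [load 200/320]
  100 → host 1  [load 320/320]
  100 → host 2  [load 300/320]
  100 → host 3 (new)  [load 100/320]
  90 → host 3  [load 190/320]
  70 → host 3  [load 260/320]
  50 → host 3  [load 310/320]
3 hosts opened.

3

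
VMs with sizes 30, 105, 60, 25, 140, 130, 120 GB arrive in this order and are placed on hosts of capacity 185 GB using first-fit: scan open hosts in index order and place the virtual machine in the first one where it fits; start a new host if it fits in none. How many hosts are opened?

  30 → host 1 (new)  [load 30/185]
  105 → host 1  [load 135/185]
  60 → host 2 (new)  [load 60/185]
  25 → host 1  [load 160/185]
  140 → host 3 (new)  [load 140/185]
  130 → host 4 (new)  [load 130/185]
  120 → host 2  [load 180/185]
4 hosts opened.

4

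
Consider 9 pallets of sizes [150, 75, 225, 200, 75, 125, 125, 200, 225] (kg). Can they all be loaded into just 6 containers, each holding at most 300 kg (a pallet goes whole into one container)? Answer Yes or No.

Yes

A valid assignment using 6 containers:
  container 1: 225 + 75 = 300
  container 2: 225 + 75 = 300
  container 3: 200 = 200
  container 4: 200 = 200
  container 5: 150 + 125 = 275
  container 6: 125 = 125
Every load is within 300 kg, so 6 containers suffice.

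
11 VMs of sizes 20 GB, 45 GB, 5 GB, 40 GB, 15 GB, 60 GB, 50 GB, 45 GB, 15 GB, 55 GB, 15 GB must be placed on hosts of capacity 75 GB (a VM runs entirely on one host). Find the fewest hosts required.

Total = 60 + 55 + 50 + 45 + 45 + 40 + 20 + 15 + 15 + 15 + 5 = 365 GB.
Lower bound: ⌈365/75⌉ = 5 hosts.
Also, 6 VMs each exceed 75/2 GB, and no two of those can share a host, so at least 6 hosts are needed.
A packing using 6 hosts:
  host 1: 60 + 15 = 75
  host 2: 55 + 20 = 75
  host 3: 50 + 15 + 5 = 70
  host 4: 45 + 15 = 60
  host 5: 45 = 45
  host 6: 40 = 40
This matches the lower bound, so 6 is optimal.

6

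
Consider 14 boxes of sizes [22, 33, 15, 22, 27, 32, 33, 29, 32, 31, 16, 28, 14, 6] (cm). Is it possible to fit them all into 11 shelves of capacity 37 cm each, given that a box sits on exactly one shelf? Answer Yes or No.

Yes

A valid assignment using 11 shelves:
  shelf 1: 33 = 33
  shelf 2: 33 = 33
  shelf 3: 32 = 32
  shelf 4: 32 = 32
  shelf 5: 31 + 6 = 37
  shelf 6: 29 = 29
  shelf 7: 28 = 28
  shelf 8: 27 = 27
  shelf 9: 22 + 15 = 37
  shelf 10: 22 + 14 = 36
  shelf 11: 16 = 16
Every load is within 37 cm, so 11 shelves suffice.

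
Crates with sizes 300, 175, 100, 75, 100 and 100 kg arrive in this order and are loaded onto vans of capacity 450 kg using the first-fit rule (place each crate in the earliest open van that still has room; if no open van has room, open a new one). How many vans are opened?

  300 → van 1 (new)  [load 300/450]
  175 → van 2 (new)  [load 175/450]
  100 → van 1  [load 400/450]
  75 → van 2  [load 250/450]
  100 → van 2  [load 350/450]
  100 → van 2  [load 450/450]
2 vans opened.

2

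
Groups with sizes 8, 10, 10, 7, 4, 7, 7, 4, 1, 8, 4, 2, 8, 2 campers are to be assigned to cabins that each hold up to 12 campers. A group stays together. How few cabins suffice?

Total = 10 + 10 + 8 + 8 + 8 + 7 + 7 + 7 + 4 + 4 + 4 + 2 + 2 + 1 = 82 campers.
Lower bound: ⌈82/12⌉ = 7 cabins.
Also, 8 groups each exceed 6 campers, and no two of those can share a cabin, so at least 8 cabins are needed.
A packing using 8 cabins:
  cabin 1: 10 + 2 = 12
  cabin 2: 10 + 2 = 12
  cabin 3: 8 + 4 = 12
  cabin 4: 8 + 4 = 12
  cabin 5: 8 + 4 = 12
  cabin 6: 7 + 1 = 8
  cabin 7: 7 = 7
  cabin 8: 7 = 7
This matches the lower bound, so 8 is optimal.

8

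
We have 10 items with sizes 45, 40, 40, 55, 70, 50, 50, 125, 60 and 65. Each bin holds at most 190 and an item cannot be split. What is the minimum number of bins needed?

4

Total = 125 + 70 + 65 + 60 + 55 + 50 + 50 + 45 + 40 + 40 = 600.
Lower bound: ⌈600/190⌉ = 4 bins.
A packing using 4 bins:
  bin 1: 125 + 65 = 190
  bin 2: 70 + 60 + 55 = 185
  bin 3: 50 + 50 + 45 + 40 = 185
  bin 4: 40 = 40
This matches the lower bound, so 4 is optimal.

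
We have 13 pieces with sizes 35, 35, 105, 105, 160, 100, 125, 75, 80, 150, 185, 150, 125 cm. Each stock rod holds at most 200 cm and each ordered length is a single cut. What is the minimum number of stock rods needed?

9

Total = 185 + 160 + 150 + 150 + 125 + 125 + 105 + 105 + 100 + 80 + 75 + 35 + 35 = 1430 cm.
Lower bound: ⌈1430/200⌉ = 8 stock rods.
A packing using 9 stock rods:
  stock rod 1: 185 = 185
  stock rod 2: 160 + 35 = 195
  stock rod 3: 150 + 35 = 185
  stock rod 4: 150 = 150
  stock rod 5: 125 + 75 = 200
  stock rod 6: 125 = 125
  stock rod 7: 105 + 80 = 185
  stock rod 8: 105 = 105
  stock rod 9: 100 = 100
No arrangement into 8 stock rods stays within capacity, so 9 is optimal.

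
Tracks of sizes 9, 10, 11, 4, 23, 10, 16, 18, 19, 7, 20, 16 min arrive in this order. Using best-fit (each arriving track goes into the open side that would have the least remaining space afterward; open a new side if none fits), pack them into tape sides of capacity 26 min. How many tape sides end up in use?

8

  9 → side 1 (new)  [load 9/26]
  10 → side 1  [load 19/26]
  11 → side 2 (new)  [load 11/26]
  4 → side 1  [load 23/26]
  23 → side 3 (new)  [load 23/26]
  10 → side 2  [load 21/26]
  16 → side 4 (new)  [load 16/26]
  18 → side 5 (new)  [load 18/26]
  19 → side 6 (new)  [load 19/26]
  7 → side 6  [load 26/26]
  20 → side 7 (new)  [load 20/26]
  16 → side 8 (new)  [load 16/26]
8 tape sides opened.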